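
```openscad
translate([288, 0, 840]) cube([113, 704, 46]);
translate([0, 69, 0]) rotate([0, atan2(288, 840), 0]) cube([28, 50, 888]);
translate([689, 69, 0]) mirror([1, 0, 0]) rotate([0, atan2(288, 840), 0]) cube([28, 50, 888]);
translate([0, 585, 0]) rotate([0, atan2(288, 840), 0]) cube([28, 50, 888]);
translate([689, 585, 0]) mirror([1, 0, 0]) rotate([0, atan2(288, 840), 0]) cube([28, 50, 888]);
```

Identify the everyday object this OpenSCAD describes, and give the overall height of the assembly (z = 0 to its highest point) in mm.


A sawhorse. The overall height is 886 mm.

A beam across two mirrored pairs of raked legs — a sawhorse. The beam's underside is at z = 840 (matching the legs' vertical rise in atan2(288, 840)) and the beam is 46 mm tall, so its top is at 840 + 46 = 886 mm. The raked legs top out at the beam's underside, so that is the highest point.


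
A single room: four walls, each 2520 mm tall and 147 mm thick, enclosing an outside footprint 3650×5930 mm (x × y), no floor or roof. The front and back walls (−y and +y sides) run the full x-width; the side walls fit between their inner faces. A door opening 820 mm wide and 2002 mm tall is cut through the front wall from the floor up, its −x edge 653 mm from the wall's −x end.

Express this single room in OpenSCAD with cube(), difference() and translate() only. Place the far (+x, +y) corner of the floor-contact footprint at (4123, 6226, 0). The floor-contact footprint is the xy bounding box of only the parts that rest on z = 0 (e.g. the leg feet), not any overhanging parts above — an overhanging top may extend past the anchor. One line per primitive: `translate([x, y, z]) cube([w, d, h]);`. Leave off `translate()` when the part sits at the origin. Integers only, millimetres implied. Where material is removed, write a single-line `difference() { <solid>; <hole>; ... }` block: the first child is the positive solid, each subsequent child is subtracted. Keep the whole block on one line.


difference() { translate([473, 296, 0]) cube([3650, 147, 2520]); translate([1126, 296, 0]) cube([820, 147, 2002]); }
translate([473, 6079, 0]) cube([3650, 147, 2520]);
translate([473, 443, 0]) cube([147, 5636, 2520]);
translate([3976, 443, 0]) cube([147, 5636, 2520]);


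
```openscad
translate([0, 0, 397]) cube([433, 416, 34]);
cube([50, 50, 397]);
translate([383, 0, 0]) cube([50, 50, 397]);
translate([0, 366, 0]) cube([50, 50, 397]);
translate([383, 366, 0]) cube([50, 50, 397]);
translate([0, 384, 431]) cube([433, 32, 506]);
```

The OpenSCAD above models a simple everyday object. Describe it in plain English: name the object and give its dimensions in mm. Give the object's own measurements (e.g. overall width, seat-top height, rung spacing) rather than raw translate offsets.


A chair. The seat is a 433×416×34 mm slab with its top at z = 431 mm, on four 50×50 mm corner legs (flush with the seat edges, standing on z = 0). A flat backrest 32 mm thick, 506 mm tall, spans the full seat width and rises from the seat top along its +y edge, rear face flush with the rear of the seat.


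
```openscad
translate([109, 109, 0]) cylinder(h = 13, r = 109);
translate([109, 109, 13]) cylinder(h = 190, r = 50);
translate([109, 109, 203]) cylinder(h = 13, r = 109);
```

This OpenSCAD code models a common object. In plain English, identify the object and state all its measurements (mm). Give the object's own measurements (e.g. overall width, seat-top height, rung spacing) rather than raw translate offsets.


A spool: two coaxial disc flanges of radius 109 mm and thickness 13 mm, joined by a core cylinder of radius 50 mm and height 190 mm. The lower flange rests on z = 0 and the three cylinders share a vertical axis.


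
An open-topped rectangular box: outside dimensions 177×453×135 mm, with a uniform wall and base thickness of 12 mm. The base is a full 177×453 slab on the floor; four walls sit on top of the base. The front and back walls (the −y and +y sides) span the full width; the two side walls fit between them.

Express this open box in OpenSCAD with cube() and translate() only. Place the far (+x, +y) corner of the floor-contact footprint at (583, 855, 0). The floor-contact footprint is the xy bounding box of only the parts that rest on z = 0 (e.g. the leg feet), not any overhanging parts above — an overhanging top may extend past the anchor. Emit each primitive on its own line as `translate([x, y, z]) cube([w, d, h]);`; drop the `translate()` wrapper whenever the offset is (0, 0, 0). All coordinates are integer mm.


translate([406, 402, 0]) cube([177, 453, 12]);
translate([406, 402, 12]) cube([177, 12, 123]);
translate([406, 843, 12]) cube([177, 12, 123]);
translate([406, 414, 12]) cube([12, 429, 123]);
translate([571, 414, 12]) cube([12, 429, 123]);


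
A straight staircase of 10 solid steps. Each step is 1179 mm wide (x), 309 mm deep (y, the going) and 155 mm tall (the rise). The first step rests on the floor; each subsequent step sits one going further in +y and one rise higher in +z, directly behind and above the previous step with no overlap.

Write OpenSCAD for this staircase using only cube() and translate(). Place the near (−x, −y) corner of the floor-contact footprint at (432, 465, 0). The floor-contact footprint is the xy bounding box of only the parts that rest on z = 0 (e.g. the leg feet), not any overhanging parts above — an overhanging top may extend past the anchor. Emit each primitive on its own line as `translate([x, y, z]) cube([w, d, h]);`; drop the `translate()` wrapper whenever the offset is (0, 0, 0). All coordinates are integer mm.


translate([432, 465, 0]) cube([1179, 309, 155]);
translate([432, 774, 155]) cube([1179, 309, 155]);
translate([432, 1083, 310]) cube([1179, 309, 155]);
translate([432, 1392, 465]) cube([1179, 309, 155]);
translate([432, 1701, 620]) cube([1179, 309, 155]);
translate([432, 2010, 775]) cube([1179, 309, 155]);
translate([432, 2319, 930]) cube([1179, 309, 155]);
translate([432, 2628, 1085]) cube([1179, 309, 155]);
translate([432, 2937, 1240]) cube([1179, 309, 155]);
translate([432, 3246, 1395]) cube([1179, 309, 155]);


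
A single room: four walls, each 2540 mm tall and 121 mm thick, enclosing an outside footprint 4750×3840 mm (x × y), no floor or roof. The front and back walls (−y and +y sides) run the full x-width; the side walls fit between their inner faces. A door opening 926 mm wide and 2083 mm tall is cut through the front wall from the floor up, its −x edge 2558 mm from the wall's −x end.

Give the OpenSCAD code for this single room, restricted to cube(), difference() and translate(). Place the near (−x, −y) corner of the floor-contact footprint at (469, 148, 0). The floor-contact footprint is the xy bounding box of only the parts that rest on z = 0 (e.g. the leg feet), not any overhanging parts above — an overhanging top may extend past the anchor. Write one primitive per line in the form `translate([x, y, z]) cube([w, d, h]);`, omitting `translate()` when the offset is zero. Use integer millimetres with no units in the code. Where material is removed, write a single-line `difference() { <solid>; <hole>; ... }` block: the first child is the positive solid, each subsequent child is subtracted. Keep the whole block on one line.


difference() { translate([469, 148, 0]) cube([4750, 121, 2540]); translate([3027, 148, 0]) cube([926, 121, 2083]); }
translate([469, 3867, 0]) cube([4750, 121, 2540]);
translate([469, 269, 0]) cube([121, 3598, 2540]);
translate([5098, 269, 0]) cube([121, 3598, 2540]);


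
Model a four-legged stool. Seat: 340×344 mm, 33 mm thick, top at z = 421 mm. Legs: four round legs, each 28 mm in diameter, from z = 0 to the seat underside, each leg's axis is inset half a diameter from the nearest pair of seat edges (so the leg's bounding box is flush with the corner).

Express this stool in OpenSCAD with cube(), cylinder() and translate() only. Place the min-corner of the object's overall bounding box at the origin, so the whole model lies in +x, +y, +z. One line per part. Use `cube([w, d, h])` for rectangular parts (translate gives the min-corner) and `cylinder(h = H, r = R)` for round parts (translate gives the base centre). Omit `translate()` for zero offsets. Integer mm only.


translate([0, 0, 388]) cube([340, 344, 33]);
translate([14, 14, 0]) cylinder(h = 388, r = 14);
translate([326, 14, 0]) cylinder(h = 388, r = 14);
translate([14, 330, 0]) cylinder(h = 388, r = 14);
translate([326, 330, 0]) cylinder(h = 388, r = 14);


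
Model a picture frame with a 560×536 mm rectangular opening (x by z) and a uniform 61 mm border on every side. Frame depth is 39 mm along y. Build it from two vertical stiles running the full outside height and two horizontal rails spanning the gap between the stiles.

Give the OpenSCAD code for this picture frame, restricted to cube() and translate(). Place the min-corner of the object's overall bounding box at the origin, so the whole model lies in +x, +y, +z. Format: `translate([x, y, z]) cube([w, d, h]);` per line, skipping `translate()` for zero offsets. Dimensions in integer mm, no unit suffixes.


cube([61, 39, 658]);
translate([621, 0, 0]) cube([61, 39, 658]);
translate([61, 0, 0]) cube([560, 39, 61]);
translate([61, 0, 597]) cube([560, 39, 61]);


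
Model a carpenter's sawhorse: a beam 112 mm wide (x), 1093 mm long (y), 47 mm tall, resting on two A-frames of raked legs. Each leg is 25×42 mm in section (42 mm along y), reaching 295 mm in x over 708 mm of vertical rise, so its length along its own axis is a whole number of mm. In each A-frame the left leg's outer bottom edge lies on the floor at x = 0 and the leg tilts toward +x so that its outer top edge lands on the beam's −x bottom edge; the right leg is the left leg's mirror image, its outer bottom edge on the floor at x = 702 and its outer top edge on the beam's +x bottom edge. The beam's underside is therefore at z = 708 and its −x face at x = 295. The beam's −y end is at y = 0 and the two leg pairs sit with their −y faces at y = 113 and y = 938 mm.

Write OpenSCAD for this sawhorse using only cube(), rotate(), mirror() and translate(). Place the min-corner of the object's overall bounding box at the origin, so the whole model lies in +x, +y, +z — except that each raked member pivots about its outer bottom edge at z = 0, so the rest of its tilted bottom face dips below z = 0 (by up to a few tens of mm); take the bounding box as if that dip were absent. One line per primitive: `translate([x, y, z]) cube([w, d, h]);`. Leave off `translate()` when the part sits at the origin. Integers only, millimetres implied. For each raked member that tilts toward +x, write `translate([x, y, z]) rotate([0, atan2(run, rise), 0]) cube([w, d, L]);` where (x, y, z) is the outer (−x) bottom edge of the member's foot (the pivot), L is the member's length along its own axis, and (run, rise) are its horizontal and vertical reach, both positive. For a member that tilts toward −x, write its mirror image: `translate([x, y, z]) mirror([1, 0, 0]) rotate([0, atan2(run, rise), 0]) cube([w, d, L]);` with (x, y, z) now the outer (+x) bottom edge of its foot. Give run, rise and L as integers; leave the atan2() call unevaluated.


translate([295, 0, 708]) cube([112, 1093, 47]);
translate([0, 113, 0]) rotate([0, atan2(295, 708), 0]) cube([25, 42, 767]);
translate([702, 113, 0]) mirror([1, 0, 0]) rotate([0, atan2(295, 708), 0]) cube([25, 42, 767]);
translate([0, 938, 0]) rotate([0, atan2(295, 708), 0]) cube([25, 42, 767]);
translate([702, 938, 0]) mirror([1, 0, 0]) rotate([0, atan2(295, 708), 0]) cube([25, 42, 767]);


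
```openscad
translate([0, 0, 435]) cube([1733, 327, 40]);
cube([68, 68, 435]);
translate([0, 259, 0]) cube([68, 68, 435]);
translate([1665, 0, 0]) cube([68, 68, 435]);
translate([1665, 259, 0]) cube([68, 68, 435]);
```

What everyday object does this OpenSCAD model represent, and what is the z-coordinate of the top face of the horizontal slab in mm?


A bench. The seat-top height is 475 mm.

A long slab on four corner posts — a bench. The slab sits at z = 435 with thickness 40, so the top is 435 + 40 = 475 mm.


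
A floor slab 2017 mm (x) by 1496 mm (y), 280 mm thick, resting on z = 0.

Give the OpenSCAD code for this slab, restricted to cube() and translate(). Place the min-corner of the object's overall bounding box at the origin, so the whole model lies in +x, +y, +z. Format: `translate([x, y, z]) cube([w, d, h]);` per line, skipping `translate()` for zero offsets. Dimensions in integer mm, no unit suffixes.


cube([2017, 1496, 280]);


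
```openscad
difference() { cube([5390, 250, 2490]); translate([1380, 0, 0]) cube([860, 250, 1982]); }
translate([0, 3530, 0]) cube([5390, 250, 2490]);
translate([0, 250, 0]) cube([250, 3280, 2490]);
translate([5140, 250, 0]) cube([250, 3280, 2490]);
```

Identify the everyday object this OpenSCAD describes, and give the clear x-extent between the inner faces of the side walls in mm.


A single room. The interior width is 4890 mm.

Four walls enclosing a rectangle with a door in the front wall — a room. Outside width 5390 minus two 250 mm walls gives 4890 mm.


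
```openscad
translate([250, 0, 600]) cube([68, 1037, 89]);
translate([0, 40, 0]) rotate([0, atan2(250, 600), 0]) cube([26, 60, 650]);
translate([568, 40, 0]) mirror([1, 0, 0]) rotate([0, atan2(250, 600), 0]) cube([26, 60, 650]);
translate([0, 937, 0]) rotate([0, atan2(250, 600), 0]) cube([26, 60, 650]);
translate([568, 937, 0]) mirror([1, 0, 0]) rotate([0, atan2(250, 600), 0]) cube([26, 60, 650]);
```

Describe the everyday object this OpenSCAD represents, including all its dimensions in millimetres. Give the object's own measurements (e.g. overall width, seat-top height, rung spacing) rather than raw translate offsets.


A sawhorse. A 68×1037×89 mm beam (x, y, z) sits on two A-frame leg pairs. Each pair is two raked legs of 26×60 mm section (60 mm along y) splaying symmetrically in x. Each leg rises 600 mm vertically over 250 mm of horizontal reach and is 650 mm long along its own axis. Every leg's outer bottom edge rests on the floor and its outer top edge meets a bottom edge of the beam — the left legs (tilting toward +x) meet the beam's −x bottom edge, the right legs (their mirror images, tilting toward −x) meet its +x bottom edge — so the leg tops tuck under the beam, the beam's underside is 600 mm above the floor, and the feet are 568 mm apart outside-to-outside with the beam centred between them. The two leg pairs are set in 40 mm from either end of the beam.


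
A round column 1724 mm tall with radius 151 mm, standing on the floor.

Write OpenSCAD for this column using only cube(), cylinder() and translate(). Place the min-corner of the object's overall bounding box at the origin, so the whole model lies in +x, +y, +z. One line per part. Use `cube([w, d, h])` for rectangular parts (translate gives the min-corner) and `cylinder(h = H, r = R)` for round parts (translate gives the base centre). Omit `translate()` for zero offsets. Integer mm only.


translate([151, 151, 0]) cylinder(h = 1724, r = 151);


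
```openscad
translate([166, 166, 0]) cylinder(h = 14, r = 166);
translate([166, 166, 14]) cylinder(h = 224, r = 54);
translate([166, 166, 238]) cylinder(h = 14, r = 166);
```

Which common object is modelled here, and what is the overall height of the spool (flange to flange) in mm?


A spool. The overall height is 252 mm.

Three coaxial cylinders, large–small–large — a spool. Two 14 mm flanges and a 224 mm core give 14 + 224 + 14 = 252 mm.


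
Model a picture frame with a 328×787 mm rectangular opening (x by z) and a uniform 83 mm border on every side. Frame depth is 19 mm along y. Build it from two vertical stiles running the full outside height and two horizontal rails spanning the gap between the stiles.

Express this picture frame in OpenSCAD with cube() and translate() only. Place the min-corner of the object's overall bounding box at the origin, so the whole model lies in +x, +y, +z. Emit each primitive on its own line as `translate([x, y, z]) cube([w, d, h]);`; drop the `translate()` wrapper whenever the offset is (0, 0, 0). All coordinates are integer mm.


cube([83, 19, 953]);
translate([411, 0, 0]) cube([83, 19, 953]);
translate([83, 0, 0]) cube([328, 19, 83]);
translate([83, 0, 870]) cube([328, 19, 83]);


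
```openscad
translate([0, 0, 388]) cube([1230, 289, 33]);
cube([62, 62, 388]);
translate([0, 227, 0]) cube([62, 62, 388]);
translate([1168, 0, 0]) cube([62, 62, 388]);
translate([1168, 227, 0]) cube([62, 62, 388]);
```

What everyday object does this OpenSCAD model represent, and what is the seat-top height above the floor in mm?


A bench. The seat-top height is 421 mm.

A long slab on four corner posts — a bench. The slab sits at z = 388 with thickness 33, so the top is 388 + 33 = 421 mm.


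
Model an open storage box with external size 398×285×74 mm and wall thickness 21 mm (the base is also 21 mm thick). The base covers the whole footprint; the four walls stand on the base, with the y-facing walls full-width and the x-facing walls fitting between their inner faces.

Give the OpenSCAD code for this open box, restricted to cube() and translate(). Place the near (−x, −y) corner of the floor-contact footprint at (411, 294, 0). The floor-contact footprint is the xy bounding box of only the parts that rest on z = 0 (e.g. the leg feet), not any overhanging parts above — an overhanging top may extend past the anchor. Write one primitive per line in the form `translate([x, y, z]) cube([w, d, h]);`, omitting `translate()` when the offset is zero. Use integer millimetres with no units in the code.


translate([411, 294, 0]) cube([398, 285, 21]);
translate([411, 294, 21]) cube([398, 21, 53]);
translate([411, 558, 21]) cube([398, 21, 53]);
translate([411, 315, 21]) cube([21, 243, 53]);
translate([788, 315, 21]) cube([21, 243, 53]);


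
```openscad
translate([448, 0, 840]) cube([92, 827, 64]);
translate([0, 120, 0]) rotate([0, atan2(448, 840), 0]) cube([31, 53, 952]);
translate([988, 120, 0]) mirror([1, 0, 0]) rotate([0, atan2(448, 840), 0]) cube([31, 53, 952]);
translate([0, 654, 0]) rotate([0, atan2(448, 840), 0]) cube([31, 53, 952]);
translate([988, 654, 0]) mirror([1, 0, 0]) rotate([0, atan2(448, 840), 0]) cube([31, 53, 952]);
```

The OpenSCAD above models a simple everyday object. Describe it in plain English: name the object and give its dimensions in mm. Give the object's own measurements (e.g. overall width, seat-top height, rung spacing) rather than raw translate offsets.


A sawhorse. A 92×827×64 mm beam (x, y, z) sits on two A-frame leg pairs. Each pair is two raked legs of 31×53 mm section (53 mm along y) splaying symmetrically in x. Each leg rises 840 mm vertically over 448 mm of horizontal reach and is 952 mm long along its own axis. Every leg's outer bottom edge rests on the floor and its outer top edge meets a bottom edge of the beam — the left legs (tilting toward +x) meet the beam's −x bottom edge, the right legs (their mirror images, tilting toward −x) meet its +x bottom edge — so the leg tops tuck under the beam, the beam's underside is 840 mm above the floor, and the feet are 988 mm apart outside-to-outside with the beam centred between them. The two leg pairs are set in 120 mm from either end of the beam.


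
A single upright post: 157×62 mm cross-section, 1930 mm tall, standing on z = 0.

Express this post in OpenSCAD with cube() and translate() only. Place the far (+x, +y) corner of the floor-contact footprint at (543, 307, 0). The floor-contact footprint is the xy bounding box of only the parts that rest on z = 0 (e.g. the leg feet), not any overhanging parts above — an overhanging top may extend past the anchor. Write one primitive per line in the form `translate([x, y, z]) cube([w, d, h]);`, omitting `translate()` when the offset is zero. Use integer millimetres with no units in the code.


translate([386, 245, 0]) cube([157, 62, 1930]);


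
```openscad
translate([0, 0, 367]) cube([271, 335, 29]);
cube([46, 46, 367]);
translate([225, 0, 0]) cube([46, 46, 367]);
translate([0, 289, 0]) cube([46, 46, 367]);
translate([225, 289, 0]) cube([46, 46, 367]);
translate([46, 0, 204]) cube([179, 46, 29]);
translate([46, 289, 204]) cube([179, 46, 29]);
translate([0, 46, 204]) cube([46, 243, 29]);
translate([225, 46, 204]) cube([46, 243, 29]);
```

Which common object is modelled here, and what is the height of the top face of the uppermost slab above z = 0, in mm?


A stool. The seat height is 396 mm.

A 271×335×29 slab at z = 367 on four corner posts — a stool. The seat top is 367 + 29 = 396 mm.


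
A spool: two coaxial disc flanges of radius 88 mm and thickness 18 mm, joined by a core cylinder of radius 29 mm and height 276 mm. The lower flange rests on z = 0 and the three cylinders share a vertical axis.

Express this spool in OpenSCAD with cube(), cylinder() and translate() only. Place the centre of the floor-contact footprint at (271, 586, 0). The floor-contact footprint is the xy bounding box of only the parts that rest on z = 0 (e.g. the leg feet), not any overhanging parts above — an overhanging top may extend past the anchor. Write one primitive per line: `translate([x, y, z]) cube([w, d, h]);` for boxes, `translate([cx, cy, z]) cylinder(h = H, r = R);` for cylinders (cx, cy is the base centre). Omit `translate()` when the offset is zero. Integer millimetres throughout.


translate([271, 586, 0]) cylinder(h = 18, r = 88);
translate([271, 586, 18]) cylinder(h = 276, r = 29);
translate([271, 586, 294]) cylinder(h = 18, r = 88);


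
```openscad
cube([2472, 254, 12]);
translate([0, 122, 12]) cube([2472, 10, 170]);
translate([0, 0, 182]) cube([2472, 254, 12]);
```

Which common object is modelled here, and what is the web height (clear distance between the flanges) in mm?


An I-beam. The web height is 170 mm.

Two wide flanges with a thin centred web — an I-beam. Overall 194 mm minus two 12 mm flanges gives a web of 194 − 2·12 = 170 mm.


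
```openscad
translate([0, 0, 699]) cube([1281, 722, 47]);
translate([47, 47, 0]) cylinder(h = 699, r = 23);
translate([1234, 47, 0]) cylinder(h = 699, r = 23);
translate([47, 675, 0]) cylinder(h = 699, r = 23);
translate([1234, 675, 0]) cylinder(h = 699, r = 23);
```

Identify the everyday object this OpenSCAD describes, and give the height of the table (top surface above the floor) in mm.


A table. The table height is 746 mm.

A 1281×722×47 slab sits at z = 699 on four Ø46 mm round legs — a table. The top surface is at 699 + 47 = 746 mm.


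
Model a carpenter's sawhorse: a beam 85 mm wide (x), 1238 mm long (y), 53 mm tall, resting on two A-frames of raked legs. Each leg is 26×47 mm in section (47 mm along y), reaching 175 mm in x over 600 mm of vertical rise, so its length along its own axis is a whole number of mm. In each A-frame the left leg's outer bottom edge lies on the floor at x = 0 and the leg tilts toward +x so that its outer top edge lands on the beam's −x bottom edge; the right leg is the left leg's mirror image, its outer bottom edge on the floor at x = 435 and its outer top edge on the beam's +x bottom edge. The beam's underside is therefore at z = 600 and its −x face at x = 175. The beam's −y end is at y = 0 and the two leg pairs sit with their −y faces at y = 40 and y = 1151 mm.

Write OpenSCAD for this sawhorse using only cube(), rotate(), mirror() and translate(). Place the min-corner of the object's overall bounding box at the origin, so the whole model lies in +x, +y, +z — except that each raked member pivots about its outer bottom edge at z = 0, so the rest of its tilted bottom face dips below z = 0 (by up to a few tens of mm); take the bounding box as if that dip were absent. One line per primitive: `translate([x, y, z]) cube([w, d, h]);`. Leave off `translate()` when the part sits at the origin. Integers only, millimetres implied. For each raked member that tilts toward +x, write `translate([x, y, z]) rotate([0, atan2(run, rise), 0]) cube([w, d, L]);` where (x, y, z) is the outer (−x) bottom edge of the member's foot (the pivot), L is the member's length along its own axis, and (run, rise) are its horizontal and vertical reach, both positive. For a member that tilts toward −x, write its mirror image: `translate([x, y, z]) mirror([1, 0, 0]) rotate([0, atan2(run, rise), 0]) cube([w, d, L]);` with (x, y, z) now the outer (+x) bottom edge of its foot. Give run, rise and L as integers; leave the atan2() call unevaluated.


// leg length = √(175² + 600²) = 625
// right-leg outer foot x = 2·175 + 85 = 435
// beam min-corner = (175, 0, 600)
translate([175, 0, 600]) cube([85, 1238, 53]);
translate([0, 40, 0]) rotate([0, atan2(175, 600), 0]) cube([26, 47, 625]);
translate([435, 40, 0]) mirror([1, 0, 0]) rotate([0, atan2(175, 600), 0]) cube([26, 47, 625]);
translate([0, 1151, 0]) rotate([0, atan2(175, 600), 0]) cube([26, 47, 625]);
translate([435, 1151, 0]) mirror([1, 0, 0]) rotate([0, atan2(175, 600), 0]) cube([26, 47, 625]);


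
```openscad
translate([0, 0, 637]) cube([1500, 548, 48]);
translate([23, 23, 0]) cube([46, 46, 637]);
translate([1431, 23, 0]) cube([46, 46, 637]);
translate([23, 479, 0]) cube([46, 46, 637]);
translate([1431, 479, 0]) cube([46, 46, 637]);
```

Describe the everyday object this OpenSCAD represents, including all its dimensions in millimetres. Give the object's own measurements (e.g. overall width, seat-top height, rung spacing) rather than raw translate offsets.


A rectangular dining table. The top is 1500×548×48 mm with its upper surface at z = 685 mm. It stands on four 46×46 mm square legs, each inset 23 mm from the nearest pair of top edges, running from the floor to the underside of the top.


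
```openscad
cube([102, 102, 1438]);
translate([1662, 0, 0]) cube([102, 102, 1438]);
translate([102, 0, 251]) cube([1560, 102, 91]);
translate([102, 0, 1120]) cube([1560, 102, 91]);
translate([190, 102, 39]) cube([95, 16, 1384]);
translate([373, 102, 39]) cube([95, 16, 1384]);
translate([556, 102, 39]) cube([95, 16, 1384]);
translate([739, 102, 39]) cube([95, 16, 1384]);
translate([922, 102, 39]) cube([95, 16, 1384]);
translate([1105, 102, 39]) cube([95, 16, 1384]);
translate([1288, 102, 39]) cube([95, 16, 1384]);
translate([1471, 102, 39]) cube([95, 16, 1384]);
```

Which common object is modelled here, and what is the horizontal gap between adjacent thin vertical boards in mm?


A fence section. The picket gap is 88 mm.

Two posts, two rails, 8 pickets — a fence section. Span 1560 mm holds 8 pickets of 95 mm with 9 equal gaps: ⌊(1560 − 8·95) / 9⌋ = 88 mm.


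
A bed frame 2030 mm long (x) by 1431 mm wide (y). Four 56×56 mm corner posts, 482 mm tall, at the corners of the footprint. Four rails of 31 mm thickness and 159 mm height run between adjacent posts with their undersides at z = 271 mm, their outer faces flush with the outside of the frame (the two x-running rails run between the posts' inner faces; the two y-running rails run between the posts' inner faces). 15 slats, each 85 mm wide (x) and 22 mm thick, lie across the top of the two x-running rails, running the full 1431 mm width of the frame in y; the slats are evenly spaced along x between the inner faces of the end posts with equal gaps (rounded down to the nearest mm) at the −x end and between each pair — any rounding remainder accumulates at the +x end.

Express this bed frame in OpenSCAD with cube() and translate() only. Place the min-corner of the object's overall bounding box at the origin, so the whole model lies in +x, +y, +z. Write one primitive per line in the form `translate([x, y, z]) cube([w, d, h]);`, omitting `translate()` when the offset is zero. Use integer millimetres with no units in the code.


// slat z = rail_z + rail_h = 271 + 159 = 430
// slat gap = ⌊(1918 − 15·85) / 16⌋ = 40
cube([56, 56, 482]);
translate([0, 1375, 0]) cube([56, 56, 482]);
translate([1974, 0, 0]) cube([56, 56, 482]);
translate([1974, 1375, 0]) cube([56, 56, 482]);
translate([56, 0, 271]) cube([1918, 31, 159]);
translate([56, 1400, 271]) cube([1918, 31, 159]);
translate([0, 56, 271]) cube([31, 1319, 159]);
translate([1999, 56, 271]) cube([31, 1319, 159]);
translate([96, 0, 430]) cube([85, 1431, 22]);
translate([221, 0, 430]) cube([85, 1431, 22]);
translate([346, 0, 430]) cube([85, 1431, 22]);
translate([471, 0, 430]) cube([85, 1431, 22]);
translate([596, 0, 430]) cube([85, 1431, 22]);
translate([721, 0, 430]) cube([85, 1431, 22]);
translate([846, 0, 430]) cube([85, 1431, 22]);
translate([971, 0, 430]) cube([85, 1431, 22]);
translate([1096, 0, 430]) cube([85, 1431, 22]);
translate([1221, 0, 430]) cube([85, 1431, 22]);
translate([1346, 0, 430]) cube([85, 1431, 22]);
translate([1471, 0, 430]) cube([85, 1431, 22]);
translate([1596, 0, 430]) cube([85, 1431, 22]);
translate([1721, 0, 430]) cube([85, 1431, 22]);
translate([1846, 0, 430]) cube([85, 1431, 22]);


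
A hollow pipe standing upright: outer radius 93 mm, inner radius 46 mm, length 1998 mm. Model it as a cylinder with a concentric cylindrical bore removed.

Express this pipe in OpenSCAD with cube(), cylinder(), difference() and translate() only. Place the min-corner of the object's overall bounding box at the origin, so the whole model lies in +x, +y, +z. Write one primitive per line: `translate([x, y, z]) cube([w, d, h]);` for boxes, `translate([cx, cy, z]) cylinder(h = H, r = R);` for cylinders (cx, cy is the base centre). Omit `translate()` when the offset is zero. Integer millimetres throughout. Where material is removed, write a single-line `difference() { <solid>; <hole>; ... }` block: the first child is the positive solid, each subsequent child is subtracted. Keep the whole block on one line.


difference() { translate([93, 93, 0]) cylinder(h = 1998, r = 93); translate([93, 93, 0]) cylinder(h = 1998, r = 46); }


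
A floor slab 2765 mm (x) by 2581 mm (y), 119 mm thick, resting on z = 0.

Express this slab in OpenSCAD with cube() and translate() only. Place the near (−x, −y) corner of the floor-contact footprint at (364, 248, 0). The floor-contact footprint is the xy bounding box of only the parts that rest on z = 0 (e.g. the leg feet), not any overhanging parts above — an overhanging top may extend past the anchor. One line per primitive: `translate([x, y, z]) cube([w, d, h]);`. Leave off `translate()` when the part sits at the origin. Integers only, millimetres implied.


translate([364, 248, 0]) cube([2765, 2581, 119]);


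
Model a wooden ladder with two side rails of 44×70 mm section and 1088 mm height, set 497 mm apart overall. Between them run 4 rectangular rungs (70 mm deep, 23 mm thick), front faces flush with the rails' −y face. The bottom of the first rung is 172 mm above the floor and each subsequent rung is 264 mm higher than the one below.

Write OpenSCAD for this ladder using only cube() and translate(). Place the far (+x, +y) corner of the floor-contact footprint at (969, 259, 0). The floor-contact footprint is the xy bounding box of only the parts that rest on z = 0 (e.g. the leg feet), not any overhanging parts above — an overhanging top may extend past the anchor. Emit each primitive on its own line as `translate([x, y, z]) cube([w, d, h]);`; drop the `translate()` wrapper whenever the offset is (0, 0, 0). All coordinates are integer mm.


translate([472, 189, 0]) cube([44, 70, 1088]);
translate([925, 189, 0]) cube([44, 70, 1088]);
translate([516, 189, 172]) cube([409, 70, 23]);
translate([516, 189, 436]) cube([409, 70, 23]);
translate([516, 189, 700]) cube([409, 70, 23]);
translate([516, 189, 964]) cube([409, 70, 23]);


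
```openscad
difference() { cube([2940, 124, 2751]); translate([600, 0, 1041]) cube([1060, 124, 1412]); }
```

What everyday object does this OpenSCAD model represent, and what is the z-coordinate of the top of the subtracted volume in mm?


A wall with a window opening. The window head height is 2453 mm.

A wall with a rectangular opening subtracted — a window. Sill at z = 1041, opening 1412 mm tall, so the head is at 1041 + 1412 = 2453 mm.


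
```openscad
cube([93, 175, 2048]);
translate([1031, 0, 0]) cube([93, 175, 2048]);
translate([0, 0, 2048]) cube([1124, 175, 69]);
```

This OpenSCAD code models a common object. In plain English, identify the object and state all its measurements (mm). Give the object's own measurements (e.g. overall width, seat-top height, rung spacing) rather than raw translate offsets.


A door frame. The clear opening is 938 mm wide and 2048 mm high. Two 93 mm wide jambs, 175 mm deep, stand either side of the opening from the floor to the top of the opening. A 69 mm thick head sits across the top of both jambs, spanning the full outside width of the frame.


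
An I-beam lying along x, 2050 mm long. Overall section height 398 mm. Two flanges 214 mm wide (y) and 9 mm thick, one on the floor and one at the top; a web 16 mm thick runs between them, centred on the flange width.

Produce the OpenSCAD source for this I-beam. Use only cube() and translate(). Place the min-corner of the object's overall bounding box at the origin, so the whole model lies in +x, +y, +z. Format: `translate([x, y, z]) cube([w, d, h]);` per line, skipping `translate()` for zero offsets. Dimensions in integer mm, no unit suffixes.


cube([2050, 214, 9]);
translate([0, 99, 9]) cube([2050, 16, 380]);
translate([0, 0, 389]) cube([2050, 214, 9]);


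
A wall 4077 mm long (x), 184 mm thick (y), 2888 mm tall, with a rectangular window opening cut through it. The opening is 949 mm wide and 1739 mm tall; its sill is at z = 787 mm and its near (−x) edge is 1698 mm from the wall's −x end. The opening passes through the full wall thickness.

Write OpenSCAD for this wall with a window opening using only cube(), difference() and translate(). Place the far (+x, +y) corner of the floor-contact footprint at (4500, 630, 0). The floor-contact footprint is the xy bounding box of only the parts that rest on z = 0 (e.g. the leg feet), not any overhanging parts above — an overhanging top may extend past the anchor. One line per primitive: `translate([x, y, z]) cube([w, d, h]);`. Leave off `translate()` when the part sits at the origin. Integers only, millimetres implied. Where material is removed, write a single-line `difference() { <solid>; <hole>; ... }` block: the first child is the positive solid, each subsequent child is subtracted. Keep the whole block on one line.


difference() { translate([423, 446, 0]) cube([4077, 184, 2888]); translate([2121, 446, 787]) cube([949, 184, 1739]); }


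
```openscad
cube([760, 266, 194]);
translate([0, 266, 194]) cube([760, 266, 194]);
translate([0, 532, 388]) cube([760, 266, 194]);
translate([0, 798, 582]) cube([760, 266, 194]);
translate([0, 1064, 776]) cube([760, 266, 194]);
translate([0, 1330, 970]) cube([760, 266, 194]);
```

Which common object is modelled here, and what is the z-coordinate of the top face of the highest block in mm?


A staircase. The total rise is 1164 mm.

6 identical blocks, each offset up and back from the previous — a staircase. Each step is 194 mm tall and there are 6 of them, so the total rise is 6 × 194 = 1164 mm.


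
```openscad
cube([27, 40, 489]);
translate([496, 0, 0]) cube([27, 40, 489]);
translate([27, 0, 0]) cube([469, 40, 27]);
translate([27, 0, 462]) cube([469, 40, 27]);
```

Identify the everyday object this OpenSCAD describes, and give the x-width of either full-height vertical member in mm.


A picture frame. The border width is 27 mm.

Four thin pieces enclosing a rectangular opening — a picture frame. The two full-height stiles are 489 mm tall; the top rail sits at z = 462 and is 27 mm tall, so the border above the opening is 489 − 462 = 27 mm, matching the stile x-width.


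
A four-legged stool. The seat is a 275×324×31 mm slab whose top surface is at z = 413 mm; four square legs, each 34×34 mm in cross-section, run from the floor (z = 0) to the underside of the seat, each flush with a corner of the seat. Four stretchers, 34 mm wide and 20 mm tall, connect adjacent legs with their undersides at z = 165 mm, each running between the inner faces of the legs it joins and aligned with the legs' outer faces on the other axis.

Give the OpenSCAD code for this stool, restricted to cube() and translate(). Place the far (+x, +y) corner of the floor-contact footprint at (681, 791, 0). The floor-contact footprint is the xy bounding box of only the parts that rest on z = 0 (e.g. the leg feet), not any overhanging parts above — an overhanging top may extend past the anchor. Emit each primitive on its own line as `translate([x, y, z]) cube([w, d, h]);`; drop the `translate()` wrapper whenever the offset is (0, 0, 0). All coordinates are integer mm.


translate([406, 467, 382]) cube([275, 324, 31]);
translate([406, 467, 0]) cube([34, 34, 382]);
translate([647, 467, 0]) cube([34, 34, 382]);
translate([406, 757, 0]) cube([34, 34, 382]);
translate([647, 757, 0]) cube([34, 34, 382]);
translate([440, 467, 165]) cube([207, 34, 20]);
translate([440, 757, 165]) cube([207, 34, 20]);
translate([406, 501, 165]) cube([34, 256, 20]);
translate([647, 501, 165]) cube([34, 256, 20]);


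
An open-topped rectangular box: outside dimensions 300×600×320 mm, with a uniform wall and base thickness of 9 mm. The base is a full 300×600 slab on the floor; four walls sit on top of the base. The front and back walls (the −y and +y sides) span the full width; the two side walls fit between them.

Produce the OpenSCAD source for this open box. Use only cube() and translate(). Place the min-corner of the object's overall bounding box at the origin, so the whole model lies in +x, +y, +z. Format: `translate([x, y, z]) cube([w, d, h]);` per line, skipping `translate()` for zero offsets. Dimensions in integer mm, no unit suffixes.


cube([300, 600, 9]);
translate([0, 0, 9]) cube([300, 9, 311]);
translate([0, 591, 9]) cube([300, 9, 311]);
translate([0, 9, 9]) cube([9, 582, 311]);
translate([291, 9, 9]) cube([9, 582, 311]);


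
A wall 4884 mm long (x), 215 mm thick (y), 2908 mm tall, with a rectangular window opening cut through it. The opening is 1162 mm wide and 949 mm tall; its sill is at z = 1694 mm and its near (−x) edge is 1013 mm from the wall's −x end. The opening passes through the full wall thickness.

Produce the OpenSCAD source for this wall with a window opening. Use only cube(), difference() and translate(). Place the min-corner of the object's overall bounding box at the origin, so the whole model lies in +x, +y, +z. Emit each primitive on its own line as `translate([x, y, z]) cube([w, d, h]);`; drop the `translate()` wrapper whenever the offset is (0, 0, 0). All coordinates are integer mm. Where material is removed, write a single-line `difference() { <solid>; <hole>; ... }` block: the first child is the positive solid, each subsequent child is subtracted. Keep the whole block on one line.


difference() { cube([4884, 215, 2908]); translate([1013, 0, 1694]) cube([1162, 215, 949]); }


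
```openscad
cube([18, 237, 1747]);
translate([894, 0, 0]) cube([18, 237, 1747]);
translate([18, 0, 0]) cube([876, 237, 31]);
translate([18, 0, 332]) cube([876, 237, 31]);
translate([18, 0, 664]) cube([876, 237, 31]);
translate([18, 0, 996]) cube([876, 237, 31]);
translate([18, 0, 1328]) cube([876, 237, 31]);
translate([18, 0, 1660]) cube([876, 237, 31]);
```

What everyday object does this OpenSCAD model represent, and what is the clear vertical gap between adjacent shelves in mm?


A bookshelf. The clear shelf gap is 301 mm.

Two tall side panels with 6 horizontal boards between them — a bookshelf. The first two shelf undersides are at z = 0 and z = 332; with shelf thickness 31, the clear gap is 332 − 0 − 31 = 301 mm.


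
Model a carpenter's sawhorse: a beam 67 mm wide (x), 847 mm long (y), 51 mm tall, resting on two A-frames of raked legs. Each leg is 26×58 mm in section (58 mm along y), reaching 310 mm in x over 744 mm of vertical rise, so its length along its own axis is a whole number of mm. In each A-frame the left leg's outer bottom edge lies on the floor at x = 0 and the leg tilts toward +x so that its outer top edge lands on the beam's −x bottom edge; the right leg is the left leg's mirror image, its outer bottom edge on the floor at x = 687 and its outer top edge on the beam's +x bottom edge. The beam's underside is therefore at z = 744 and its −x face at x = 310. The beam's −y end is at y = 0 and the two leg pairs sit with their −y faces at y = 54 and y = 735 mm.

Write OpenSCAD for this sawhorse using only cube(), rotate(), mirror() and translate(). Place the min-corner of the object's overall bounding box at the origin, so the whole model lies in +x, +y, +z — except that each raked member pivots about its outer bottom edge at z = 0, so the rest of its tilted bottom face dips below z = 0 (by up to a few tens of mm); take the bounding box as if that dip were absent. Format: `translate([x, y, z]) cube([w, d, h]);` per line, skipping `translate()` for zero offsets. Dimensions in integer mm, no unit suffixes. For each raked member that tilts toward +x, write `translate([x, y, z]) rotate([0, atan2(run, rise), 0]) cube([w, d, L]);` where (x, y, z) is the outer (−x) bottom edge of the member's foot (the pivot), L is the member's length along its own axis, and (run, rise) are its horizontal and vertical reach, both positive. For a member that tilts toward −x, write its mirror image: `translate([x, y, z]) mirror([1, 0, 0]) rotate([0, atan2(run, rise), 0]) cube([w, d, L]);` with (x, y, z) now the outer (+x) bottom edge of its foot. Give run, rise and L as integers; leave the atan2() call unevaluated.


translate([310, 0, 744]) cube([67, 847, 51]);
translate([0, 54, 0]) rotate([0, atan2(310, 744), 0]) cube([26, 58, 806]);
translate([687, 54, 0]) mirror([1, 0, 0]) rotate([0, atan2(310, 744), 0]) cube([26, 58, 806]);
translate([0, 735, 0]) rotate([0, atan2(310, 744), 0]) cube([26, 58, 806]);
translate([687, 735, 0]) mirror([1, 0, 0]) rotate([0, atan2(310, 744), 0]) cube([26, 58, 806]);
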